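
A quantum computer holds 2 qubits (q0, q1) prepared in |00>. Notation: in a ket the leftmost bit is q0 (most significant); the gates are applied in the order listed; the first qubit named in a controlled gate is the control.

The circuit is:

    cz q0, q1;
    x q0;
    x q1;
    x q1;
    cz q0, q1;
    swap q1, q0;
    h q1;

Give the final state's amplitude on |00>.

The final state's coefficient on |00> equals sqrt(2)/2. Key observation: the block from step 3 through step 4 cancels to the identity and can be dropped.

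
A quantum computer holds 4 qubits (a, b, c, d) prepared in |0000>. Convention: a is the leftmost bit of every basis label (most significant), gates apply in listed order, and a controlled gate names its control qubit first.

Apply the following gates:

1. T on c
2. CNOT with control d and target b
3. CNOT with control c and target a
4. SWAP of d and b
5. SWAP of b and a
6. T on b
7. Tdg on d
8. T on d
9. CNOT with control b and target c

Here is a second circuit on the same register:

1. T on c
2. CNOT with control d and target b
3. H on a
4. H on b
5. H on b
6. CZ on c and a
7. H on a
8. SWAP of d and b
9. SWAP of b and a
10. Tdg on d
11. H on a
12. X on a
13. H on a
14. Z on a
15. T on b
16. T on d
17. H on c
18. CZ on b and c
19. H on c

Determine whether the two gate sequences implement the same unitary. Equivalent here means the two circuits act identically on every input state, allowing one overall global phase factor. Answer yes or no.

Yes — the two circuits implement the same unitary up to a global phase.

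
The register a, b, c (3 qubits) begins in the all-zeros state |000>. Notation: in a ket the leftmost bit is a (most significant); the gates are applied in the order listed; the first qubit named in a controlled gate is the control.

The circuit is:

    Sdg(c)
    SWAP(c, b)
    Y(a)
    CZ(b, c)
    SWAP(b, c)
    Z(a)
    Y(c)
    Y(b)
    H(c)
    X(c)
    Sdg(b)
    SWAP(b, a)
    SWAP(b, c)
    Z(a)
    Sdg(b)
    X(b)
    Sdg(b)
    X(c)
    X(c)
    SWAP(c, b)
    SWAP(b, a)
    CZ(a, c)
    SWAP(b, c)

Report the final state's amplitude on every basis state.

The resulting statevector has amplitude sqrt(2)*I/2 on |101>, sqrt(2)*I/2 on |111>, and 0 on every other basis state.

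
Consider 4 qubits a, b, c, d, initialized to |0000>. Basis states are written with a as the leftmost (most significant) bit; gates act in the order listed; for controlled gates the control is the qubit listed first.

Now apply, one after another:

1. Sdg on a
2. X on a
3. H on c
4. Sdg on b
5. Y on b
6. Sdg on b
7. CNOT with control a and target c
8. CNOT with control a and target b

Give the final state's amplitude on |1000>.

The amplitude on |1000> is sqrt(2)/2.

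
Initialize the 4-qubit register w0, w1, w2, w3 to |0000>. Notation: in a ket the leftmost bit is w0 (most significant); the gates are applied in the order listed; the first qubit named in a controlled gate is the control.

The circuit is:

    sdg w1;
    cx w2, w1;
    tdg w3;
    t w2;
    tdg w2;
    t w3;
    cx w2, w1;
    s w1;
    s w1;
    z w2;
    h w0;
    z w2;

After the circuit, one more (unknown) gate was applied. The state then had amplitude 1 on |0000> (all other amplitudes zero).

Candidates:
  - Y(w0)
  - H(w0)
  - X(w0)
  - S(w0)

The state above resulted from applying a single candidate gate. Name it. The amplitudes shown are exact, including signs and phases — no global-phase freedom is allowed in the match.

The unique candidate consistent with the amplitudes is H(w0). Key observation: the block from step 1 through step 8 cancels to the identity and can be dropped.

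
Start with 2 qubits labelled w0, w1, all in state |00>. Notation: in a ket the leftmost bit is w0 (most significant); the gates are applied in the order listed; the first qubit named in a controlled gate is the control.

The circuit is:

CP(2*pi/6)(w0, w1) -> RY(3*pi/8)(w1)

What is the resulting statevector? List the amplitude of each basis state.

The final amplitudes are cos(3*pi/16) on |00>, sin(3*pi/16) on |01>, 0 on |10>, 0 on |11>.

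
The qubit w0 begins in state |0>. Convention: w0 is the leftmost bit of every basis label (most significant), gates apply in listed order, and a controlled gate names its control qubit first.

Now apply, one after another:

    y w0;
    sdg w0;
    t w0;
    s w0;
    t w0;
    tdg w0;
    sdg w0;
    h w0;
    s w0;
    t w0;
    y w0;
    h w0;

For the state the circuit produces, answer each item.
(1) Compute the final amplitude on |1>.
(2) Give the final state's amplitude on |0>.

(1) |1> carries amplitude -I/2 - exp(3*I*pi/4)/2 in the final state.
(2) The amplitude on |0> is -I/2 + exp(3*I*pi/4)/2.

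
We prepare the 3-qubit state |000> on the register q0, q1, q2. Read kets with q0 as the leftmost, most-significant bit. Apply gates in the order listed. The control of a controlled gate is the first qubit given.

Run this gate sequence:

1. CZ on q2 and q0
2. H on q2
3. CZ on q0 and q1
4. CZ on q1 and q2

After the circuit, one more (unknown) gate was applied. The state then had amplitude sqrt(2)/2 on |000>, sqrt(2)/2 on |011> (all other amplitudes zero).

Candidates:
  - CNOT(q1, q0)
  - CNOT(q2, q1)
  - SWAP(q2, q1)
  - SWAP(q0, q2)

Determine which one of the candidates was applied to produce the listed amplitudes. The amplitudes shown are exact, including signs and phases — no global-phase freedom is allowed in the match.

The applied gate was CNOT(q2, q1).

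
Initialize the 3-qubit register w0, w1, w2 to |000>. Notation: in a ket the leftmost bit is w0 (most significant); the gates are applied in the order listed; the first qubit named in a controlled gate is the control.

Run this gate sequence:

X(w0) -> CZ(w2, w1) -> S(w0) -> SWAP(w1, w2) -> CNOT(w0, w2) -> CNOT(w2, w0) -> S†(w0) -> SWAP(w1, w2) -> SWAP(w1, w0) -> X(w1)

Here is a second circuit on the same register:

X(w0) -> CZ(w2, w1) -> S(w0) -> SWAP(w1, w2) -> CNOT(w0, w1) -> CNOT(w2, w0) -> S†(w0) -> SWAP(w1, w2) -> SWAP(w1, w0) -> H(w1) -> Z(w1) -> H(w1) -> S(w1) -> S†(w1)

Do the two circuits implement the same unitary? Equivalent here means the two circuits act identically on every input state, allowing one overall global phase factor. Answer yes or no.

No — the two circuits implement different unitaries, even allowing a global phase.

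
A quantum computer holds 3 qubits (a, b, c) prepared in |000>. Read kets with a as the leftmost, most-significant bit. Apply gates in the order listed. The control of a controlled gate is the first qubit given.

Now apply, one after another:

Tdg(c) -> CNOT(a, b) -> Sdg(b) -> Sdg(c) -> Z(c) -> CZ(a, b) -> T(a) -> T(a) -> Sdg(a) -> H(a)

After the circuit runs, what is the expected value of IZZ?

The observable IZZ averages to 1.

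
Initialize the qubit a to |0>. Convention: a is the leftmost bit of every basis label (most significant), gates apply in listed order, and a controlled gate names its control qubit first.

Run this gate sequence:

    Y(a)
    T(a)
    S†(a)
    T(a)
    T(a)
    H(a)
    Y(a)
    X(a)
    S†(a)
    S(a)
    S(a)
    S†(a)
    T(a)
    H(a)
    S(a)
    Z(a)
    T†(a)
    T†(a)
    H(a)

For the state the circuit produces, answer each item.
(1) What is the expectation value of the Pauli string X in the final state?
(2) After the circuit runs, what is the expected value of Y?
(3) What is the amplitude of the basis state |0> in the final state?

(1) In the final state, X has expectation sqrt(2)/2.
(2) The expectation value of Y is -sqrt(2)/2.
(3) The amplitude on |0> is -sqrt(2)*I/2.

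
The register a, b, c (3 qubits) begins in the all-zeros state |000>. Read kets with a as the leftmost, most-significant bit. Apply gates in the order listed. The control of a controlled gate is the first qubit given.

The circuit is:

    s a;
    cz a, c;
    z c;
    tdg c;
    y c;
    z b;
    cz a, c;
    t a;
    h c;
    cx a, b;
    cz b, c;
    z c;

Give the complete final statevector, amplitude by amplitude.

The final amplitudes are sqrt(2)*I/2 on |000>, sqrt(2)*I/2 on |001>, and 0 on every other basis state.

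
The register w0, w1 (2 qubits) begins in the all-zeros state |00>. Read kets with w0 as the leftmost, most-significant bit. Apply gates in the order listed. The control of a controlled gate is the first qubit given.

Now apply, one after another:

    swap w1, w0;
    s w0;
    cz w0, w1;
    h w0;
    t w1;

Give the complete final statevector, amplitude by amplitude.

The resulting statevector has amplitude sqrt(2)/2 on |00>, 0 on |01>, sqrt(2)/2 on |10>, 0 on |11>.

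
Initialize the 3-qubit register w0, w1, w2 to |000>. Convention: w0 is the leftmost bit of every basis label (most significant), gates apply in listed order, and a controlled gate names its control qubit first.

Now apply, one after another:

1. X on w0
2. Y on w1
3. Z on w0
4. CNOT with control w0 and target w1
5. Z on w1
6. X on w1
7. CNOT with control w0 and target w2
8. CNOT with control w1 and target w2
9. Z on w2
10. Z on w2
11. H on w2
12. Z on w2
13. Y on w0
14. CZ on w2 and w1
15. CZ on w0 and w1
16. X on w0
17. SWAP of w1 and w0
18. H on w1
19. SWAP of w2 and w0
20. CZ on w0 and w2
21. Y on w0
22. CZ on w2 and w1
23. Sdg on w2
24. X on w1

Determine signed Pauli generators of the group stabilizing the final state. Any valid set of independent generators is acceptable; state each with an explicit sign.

The final state is stabilized by the group generated by +XII, +IXI, -IIZ; other independent generating sets are equally valid.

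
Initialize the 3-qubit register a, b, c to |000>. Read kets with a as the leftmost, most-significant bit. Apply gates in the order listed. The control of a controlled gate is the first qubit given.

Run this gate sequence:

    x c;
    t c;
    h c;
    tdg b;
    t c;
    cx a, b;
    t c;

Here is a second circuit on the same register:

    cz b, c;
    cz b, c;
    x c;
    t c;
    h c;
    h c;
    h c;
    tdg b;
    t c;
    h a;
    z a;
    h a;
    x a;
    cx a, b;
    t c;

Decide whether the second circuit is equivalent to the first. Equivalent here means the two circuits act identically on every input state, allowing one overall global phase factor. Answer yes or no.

Yes: on every input state the two circuits agree up to one overall phase factor.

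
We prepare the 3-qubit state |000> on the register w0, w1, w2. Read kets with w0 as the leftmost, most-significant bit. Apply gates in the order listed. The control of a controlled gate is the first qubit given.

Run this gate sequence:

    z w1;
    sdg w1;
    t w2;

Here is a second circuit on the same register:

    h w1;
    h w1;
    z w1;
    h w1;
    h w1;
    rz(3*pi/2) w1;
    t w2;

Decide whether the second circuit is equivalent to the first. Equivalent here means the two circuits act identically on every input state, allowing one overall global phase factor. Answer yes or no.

Yes, they are equivalent — the unitaries differ by at most a global phase.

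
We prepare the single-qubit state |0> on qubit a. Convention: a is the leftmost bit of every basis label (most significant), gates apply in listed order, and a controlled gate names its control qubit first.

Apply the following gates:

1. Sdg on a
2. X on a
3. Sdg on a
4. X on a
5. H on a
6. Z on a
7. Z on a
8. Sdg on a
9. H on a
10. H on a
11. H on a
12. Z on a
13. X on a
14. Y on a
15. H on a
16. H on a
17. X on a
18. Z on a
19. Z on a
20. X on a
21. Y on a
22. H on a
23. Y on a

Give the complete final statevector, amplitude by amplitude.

The final amplitudes are sqrt(2)/2 on |0>, -sqrt(2)*I/2 on |1>.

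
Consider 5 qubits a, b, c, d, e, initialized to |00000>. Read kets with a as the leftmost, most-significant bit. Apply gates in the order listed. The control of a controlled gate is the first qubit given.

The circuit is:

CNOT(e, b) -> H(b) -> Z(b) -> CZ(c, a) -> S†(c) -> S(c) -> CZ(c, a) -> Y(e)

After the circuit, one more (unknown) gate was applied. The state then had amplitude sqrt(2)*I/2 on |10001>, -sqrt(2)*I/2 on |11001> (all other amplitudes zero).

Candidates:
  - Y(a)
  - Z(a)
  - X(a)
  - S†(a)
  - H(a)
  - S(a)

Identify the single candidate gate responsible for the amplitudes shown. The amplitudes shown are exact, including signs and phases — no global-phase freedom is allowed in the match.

The unique candidate consistent with the amplitudes is X(a). Key observation: steps 4-7 multiply out to the identity, so the circuit reduces to the remaining gates.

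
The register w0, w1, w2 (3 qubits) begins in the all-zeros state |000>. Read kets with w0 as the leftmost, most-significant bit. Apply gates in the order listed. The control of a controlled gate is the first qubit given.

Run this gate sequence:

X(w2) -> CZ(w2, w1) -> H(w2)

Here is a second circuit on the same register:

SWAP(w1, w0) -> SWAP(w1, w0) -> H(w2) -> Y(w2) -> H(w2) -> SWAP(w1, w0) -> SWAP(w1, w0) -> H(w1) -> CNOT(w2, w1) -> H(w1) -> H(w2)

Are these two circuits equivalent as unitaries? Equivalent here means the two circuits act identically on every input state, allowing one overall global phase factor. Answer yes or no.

No — the two circuits implement different unitaries, even allowing a global phase.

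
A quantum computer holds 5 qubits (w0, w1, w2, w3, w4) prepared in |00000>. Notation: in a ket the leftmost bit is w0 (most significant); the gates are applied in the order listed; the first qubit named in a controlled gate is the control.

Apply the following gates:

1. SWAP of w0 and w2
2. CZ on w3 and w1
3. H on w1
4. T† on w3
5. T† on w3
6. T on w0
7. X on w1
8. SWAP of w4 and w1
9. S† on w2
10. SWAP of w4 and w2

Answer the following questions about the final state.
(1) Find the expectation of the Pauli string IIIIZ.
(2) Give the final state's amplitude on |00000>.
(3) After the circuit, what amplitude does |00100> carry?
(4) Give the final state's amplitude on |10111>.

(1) The expectation value of IIIIZ is 1.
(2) |00000> carries amplitude sqrt(2)/2 in the final state.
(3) The amplitude on |00100> is sqrt(2)/2.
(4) |10111> carries amplitude 0 in the final state.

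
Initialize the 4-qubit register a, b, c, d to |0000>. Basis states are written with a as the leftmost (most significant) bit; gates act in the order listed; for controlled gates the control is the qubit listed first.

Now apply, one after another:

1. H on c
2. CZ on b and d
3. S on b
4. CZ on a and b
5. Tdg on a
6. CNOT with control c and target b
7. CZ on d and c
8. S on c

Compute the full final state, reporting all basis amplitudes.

After the circuit, the state carries amplitude sqrt(2)/2 on |0000>, sqrt(2)*I/2 on |0110>, and 0 on every other basis state.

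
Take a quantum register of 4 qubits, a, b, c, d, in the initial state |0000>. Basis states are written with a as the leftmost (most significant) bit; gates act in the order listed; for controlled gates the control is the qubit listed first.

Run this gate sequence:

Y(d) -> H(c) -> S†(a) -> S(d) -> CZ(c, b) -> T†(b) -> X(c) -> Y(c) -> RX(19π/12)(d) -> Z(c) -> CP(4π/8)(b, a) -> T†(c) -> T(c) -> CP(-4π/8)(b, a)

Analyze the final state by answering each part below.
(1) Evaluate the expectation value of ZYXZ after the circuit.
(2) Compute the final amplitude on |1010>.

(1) In the final state, ZYXZ has expectation 0. Key observation: steps 11-14 multiply out to the identity, so the circuit reduces to the remaining gates.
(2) The final state's coefficient on |1010> equals 0.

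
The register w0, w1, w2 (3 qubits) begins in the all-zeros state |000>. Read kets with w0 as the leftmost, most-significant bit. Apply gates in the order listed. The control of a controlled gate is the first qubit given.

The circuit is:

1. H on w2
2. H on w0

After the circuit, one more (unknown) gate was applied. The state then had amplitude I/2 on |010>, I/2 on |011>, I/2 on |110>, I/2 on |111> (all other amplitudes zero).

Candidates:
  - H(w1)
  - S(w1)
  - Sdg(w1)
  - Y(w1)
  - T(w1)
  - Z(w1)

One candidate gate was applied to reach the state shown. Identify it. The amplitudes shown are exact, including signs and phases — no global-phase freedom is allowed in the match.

The applied gate was Y(w1).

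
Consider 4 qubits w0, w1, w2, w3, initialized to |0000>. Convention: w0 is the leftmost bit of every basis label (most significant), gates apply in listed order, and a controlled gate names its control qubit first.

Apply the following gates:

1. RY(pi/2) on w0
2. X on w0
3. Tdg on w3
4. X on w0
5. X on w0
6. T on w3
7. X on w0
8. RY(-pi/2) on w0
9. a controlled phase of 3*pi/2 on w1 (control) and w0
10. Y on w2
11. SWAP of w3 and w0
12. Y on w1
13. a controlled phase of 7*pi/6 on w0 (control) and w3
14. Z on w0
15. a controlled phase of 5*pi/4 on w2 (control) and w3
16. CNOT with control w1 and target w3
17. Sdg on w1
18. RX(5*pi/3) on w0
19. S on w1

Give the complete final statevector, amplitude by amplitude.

The resulting statevector has amplitude sqrt(3)/2 on |0111>, I/2 on |1111>, and 0 on every other basis state. Key observation: steps 1-8 multiply out to the identity, so the circuit reduces to the remaining gates.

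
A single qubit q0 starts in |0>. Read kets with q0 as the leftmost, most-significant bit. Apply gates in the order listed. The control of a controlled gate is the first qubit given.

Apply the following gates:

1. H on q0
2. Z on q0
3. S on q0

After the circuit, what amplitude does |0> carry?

|0> carries amplitude sqrt(2)/2 in the final state.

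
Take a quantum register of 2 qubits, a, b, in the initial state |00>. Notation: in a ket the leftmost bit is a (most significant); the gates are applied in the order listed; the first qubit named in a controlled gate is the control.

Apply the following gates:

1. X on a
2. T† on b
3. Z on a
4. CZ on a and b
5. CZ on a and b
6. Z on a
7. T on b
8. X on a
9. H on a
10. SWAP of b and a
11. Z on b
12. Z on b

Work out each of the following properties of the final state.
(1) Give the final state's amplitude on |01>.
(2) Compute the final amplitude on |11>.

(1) |01> carries amplitude sqrt(2)/2 in the final state. Key observation: the block from step 1 through step 8 cancels to the identity and can be dropped.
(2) The final state's coefficient on |11> equals 0.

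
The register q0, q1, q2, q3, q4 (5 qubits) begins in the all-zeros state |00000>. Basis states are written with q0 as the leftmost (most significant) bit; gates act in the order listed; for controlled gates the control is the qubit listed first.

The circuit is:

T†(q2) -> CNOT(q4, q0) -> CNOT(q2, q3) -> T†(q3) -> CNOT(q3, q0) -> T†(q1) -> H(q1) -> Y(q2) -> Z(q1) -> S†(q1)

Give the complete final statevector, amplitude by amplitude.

After the circuit, the state carries amplitude sqrt(2)*I/2 on |00100>, -sqrt(2)/2 on |01100>, and 0 on every other basis state.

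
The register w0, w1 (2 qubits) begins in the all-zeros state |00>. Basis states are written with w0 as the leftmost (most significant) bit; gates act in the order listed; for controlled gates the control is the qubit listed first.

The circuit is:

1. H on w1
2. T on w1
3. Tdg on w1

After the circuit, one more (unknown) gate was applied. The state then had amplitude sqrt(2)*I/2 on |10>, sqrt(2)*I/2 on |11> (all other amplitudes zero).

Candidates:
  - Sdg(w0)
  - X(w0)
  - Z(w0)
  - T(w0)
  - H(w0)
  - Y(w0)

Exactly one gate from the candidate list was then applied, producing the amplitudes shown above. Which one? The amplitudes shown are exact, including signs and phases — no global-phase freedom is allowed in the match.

It was Y(w0) that produced the state shown.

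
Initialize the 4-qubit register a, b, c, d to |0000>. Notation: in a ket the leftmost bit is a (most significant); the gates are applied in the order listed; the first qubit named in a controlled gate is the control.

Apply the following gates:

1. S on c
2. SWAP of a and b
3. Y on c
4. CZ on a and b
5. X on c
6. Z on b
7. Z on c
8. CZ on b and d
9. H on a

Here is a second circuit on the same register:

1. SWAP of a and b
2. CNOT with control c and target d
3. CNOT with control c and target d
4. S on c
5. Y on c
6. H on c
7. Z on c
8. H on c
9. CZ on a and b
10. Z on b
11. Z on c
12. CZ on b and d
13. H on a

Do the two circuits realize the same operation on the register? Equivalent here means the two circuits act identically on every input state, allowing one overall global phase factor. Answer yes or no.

Yes — the two circuits implement the same unitary up to a global phase.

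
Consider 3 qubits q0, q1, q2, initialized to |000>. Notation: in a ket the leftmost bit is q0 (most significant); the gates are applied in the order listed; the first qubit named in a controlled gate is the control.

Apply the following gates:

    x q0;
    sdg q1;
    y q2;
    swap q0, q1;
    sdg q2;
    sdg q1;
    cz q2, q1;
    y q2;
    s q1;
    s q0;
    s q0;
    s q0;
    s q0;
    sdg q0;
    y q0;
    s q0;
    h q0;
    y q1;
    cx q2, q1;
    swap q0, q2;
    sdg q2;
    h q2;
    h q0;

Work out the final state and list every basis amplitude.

The resulting statevector has amplitude sqrt(2)*(-1 - I)/4 on |000>, sqrt(2)*(-1 + I)/4 on |001>, 0 on |010>, 0 on |011>, sqrt(2)*(-1 - I)/4 on |100>, sqrt(2)*(-1 + I)/4 on |101>, 0 on |110>, 0 on |111>. Key observation: the block from step 10 through step 13 cancels to the identity and can be dropped.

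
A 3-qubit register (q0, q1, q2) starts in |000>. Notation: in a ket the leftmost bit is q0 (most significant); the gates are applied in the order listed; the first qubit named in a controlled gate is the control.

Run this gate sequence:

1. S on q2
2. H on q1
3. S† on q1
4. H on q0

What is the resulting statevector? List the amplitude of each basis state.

The resulting statevector has amplitude 1/2 on |000>, 0 on |001>, -I/2 on |010>, 0 on |011>, 1/2 on |100>, 0 on |101>, -I/2 on |110>, 0 on |111>.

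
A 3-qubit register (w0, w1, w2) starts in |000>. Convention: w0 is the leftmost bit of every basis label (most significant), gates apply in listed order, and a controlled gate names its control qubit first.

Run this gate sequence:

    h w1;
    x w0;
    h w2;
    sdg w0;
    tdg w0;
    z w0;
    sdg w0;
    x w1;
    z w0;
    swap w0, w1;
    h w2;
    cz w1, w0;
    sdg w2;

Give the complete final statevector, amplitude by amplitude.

The final amplitudes are sqrt(2)*exp(3*I*pi/4)/2 on |010>, -sqrt(2)*exp(3*I*pi/4)/2 on |110>, and 0 on every other basis state.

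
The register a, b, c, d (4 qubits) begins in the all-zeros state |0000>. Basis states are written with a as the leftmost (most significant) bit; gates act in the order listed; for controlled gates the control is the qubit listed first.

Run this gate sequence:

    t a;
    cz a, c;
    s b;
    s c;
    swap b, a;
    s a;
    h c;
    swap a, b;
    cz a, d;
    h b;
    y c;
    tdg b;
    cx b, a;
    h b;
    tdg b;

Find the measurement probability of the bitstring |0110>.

Outcome |0110> occurs with probability 1/8.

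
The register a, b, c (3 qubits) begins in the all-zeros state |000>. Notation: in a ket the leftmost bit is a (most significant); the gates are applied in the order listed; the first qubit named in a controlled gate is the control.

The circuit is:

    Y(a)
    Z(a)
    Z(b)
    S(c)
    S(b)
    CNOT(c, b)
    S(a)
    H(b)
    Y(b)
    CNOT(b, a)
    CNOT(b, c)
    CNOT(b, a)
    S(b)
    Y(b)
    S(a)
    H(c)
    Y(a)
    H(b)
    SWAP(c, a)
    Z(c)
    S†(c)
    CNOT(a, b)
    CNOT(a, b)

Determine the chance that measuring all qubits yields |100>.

The probability of measuring |100> is 1/4.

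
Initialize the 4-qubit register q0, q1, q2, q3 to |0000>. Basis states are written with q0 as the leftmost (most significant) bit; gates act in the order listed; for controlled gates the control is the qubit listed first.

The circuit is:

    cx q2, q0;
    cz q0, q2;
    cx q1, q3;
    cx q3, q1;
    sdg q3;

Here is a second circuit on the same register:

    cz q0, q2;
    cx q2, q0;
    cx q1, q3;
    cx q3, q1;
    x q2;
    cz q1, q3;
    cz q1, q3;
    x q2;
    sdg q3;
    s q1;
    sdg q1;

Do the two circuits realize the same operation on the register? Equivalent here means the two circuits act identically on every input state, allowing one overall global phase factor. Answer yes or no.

No — the two circuits implement different unitaries, even allowing a global phase.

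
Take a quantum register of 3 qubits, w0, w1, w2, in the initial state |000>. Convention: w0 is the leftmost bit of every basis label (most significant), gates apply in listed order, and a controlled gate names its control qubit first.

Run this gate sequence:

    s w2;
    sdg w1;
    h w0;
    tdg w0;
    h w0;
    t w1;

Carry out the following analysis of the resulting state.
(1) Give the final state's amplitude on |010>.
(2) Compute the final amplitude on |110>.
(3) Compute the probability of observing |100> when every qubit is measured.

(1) The amplitude on |010> is 0.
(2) The final state's coefficient on |110> equals 0.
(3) A full measurement returns |100> with probability 1/2 - sqrt(2)/4.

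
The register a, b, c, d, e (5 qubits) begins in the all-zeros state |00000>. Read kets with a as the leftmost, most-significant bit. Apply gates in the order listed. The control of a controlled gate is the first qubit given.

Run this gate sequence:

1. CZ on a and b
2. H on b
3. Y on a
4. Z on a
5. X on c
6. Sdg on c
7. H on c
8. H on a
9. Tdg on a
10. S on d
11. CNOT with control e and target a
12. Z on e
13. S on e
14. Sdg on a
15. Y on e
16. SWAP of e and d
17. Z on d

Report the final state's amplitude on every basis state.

The resulting statevector has amplitude sqrt(2)*I/4 on |00010>, -sqrt(2)*I/4 on |00110>, sqrt(2)*I/4 on |01010>, -sqrt(2)*I/4 on |01110>, sqrt(2)*exp(3*I*pi/4)/4 on |10010>, -sqrt(2)*exp(3*I*pi/4)/4 on |10110>, sqrt(2)*exp(3*I*pi/4)/4 on |11010>, -sqrt(2)*exp(3*I*pi/4)/4 on |11110>, and 0 on every other basis state.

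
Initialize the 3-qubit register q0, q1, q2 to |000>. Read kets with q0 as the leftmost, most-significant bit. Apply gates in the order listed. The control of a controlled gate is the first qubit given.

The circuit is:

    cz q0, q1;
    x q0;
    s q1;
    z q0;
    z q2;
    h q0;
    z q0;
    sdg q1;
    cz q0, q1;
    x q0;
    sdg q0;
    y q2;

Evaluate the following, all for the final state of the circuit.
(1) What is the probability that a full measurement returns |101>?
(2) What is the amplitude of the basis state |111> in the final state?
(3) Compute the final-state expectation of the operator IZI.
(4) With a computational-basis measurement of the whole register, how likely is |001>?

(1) Outcome |101> occurs with probability 1/2.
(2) |111> carries amplitude 0 in the final state.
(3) The expectation value of IZI is 1.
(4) The probability of measuring |001> is 1/2.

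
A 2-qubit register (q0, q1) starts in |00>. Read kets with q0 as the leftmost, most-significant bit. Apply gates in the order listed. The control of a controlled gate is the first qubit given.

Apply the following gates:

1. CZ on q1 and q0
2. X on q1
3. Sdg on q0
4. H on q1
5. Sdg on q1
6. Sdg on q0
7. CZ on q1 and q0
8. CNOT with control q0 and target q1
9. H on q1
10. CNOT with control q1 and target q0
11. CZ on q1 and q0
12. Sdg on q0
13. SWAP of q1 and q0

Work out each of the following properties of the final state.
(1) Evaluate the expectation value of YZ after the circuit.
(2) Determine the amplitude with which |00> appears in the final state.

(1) In the final state, YZ has expectation 0.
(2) The final state's coefficient on |00> equals 1/2 + I/2.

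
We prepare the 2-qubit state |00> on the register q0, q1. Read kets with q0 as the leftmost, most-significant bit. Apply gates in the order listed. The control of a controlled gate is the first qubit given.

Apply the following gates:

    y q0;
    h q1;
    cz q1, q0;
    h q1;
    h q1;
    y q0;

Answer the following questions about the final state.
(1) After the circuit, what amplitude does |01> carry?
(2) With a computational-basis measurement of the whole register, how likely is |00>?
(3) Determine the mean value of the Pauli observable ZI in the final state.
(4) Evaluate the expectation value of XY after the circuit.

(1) The amplitude on |01> is -sqrt(2)/2.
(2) The probability of measuring |00> is 1/2.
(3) The observable ZI averages to 1.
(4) In the final state, XY has expectation 0.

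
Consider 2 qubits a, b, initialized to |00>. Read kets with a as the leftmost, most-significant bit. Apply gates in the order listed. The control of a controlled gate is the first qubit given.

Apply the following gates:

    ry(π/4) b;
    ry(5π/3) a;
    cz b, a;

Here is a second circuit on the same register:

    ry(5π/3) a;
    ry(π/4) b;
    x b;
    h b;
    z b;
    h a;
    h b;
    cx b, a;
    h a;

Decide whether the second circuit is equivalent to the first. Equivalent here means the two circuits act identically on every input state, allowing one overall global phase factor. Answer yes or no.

Yes — the two circuits implement the same unitary up to a global phase.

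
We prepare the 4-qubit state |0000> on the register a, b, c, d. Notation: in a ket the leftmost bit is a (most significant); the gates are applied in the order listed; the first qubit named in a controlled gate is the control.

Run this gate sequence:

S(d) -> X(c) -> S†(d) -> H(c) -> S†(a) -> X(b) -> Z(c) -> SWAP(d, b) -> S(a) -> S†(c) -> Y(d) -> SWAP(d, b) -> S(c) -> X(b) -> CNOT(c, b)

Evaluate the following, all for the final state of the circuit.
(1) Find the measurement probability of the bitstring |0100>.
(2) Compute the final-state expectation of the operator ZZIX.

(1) A full measurement returns |0100> with probability 1/2.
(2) The expectation value of ZZIX is 0.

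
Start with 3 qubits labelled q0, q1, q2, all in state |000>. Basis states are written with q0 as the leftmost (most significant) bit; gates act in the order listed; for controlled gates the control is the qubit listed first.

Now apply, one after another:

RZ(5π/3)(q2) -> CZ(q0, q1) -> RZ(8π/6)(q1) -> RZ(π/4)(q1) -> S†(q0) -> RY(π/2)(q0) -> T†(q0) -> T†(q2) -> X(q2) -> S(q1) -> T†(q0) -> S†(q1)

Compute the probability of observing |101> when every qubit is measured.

Outcome |101> occurs with probability 1/2.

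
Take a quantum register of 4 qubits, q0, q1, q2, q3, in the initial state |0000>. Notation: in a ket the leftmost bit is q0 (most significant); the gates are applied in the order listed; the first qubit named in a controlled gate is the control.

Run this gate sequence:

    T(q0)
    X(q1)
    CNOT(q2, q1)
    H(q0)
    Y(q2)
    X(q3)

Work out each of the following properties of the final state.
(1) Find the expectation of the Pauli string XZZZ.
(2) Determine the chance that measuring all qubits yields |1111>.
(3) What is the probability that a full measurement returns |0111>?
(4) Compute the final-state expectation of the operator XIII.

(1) The observable XZZZ averages to -1.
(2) A full measurement returns |1111> with probability 1/2.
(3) Outcome |0111> occurs with probability 1/2.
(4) In the final state, XIII has expectation 1.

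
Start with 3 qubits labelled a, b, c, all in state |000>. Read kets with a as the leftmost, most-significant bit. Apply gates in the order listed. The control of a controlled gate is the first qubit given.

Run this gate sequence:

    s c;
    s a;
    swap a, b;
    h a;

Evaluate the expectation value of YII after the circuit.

The observable YII averages to 0.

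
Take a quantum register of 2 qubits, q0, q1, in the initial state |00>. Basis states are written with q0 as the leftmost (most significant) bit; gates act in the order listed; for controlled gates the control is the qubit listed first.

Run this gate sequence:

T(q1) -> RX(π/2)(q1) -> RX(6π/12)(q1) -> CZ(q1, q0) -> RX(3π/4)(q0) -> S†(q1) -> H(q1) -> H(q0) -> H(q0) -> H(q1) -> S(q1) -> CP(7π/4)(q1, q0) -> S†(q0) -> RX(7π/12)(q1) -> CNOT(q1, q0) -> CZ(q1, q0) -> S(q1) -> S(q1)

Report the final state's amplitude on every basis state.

The final amplitudes are -sqrt(3)/4 - sqrt(2)/8 + sqrt(6)/8 on |00>, (-2*sqrt(3) - sqrt(6) + sqrt(2))*exp(I*pi/4)/8 on |01>, (-sqrt(6) - 2 - sqrt(2))*exp(3*I*pi/4)/8 on |10>, I*(-sqrt(6) - sqrt(2) + 2)/8 on |11>. Key observation: the block from step 6 through step 11 cancels to the identity and can be dropped.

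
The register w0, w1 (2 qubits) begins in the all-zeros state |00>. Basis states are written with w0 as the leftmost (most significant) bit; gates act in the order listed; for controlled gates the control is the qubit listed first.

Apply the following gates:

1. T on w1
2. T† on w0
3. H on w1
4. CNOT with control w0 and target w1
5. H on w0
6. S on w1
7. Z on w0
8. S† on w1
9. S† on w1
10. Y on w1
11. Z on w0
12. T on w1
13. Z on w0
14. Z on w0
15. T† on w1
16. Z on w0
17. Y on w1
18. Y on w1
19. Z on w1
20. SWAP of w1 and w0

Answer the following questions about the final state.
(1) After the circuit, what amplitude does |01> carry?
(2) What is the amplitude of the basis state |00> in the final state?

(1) The final state's coefficient on |01> equals 1/2. Key observation: steps 10-17 multiply out to the identity, so the circuit reduces to the remaining gates.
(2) The final state's coefficient on |00> equals -1/2.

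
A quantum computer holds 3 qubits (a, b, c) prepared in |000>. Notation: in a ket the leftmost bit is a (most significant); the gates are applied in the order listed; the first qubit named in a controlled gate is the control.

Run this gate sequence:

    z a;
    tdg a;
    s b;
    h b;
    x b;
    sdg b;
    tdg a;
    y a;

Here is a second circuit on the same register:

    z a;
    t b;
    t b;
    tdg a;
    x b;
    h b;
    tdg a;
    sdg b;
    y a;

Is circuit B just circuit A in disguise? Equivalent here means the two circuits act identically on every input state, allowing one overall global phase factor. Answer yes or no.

No — the two circuits implement different unitaries, even allowing a global phase.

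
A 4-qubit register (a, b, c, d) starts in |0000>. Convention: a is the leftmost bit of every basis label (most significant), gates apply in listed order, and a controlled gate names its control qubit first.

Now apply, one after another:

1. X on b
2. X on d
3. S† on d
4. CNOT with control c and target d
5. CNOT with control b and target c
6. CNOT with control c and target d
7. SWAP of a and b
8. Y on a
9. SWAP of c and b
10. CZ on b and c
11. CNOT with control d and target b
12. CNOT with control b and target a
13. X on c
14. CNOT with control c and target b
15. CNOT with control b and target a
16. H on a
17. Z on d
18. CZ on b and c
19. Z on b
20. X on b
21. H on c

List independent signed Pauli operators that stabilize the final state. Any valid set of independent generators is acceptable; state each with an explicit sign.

One valid set of independent stabilizer generators is -XIII, -IIXI, -IZII, +IIIZ (any independent generating set of the same group is equally correct).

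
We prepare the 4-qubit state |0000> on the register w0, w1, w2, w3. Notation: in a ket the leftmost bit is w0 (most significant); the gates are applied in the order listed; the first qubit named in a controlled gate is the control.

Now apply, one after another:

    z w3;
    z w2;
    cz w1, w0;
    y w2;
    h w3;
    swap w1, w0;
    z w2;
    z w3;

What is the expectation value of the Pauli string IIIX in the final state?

The expectation value of IIIX is -1.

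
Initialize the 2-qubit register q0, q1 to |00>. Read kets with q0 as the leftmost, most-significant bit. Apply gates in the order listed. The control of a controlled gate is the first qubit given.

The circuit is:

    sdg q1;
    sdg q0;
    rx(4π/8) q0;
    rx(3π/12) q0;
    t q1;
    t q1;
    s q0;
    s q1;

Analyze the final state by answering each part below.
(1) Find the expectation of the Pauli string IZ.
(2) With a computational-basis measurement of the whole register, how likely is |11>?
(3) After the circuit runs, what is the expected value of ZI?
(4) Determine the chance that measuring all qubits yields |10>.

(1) The observable IZ averages to 1.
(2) Outcome |11> occurs with probability 0.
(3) The observable ZI averages to -sqrt(2)/2.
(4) Outcome |10> occurs with probability sqrt(2)/4 + 1/2.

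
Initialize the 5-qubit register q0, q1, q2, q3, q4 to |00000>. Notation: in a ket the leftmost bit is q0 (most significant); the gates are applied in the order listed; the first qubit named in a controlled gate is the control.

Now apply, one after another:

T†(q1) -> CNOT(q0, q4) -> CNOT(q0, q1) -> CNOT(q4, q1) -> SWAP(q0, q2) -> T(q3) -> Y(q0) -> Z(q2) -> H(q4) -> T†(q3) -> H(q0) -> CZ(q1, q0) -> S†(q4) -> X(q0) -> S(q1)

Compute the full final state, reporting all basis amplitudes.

The resulting statevector has amplitude -I/2 on |00000>, -1/2 on |00001>, I/2 on |10000>, 1/2 on |10001>, and 0 on every other basis state.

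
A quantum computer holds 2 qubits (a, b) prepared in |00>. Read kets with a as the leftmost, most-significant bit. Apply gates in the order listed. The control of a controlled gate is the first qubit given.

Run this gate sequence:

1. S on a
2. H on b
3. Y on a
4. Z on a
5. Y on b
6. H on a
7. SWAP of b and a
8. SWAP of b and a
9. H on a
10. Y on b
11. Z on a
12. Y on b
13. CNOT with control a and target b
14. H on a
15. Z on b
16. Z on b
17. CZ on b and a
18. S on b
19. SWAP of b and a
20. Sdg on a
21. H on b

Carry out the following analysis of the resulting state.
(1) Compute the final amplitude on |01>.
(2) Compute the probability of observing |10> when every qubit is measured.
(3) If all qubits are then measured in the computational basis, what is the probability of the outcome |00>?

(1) |01> carries amplitude -sqrt(2)/2 in the final state. Key observation: gates 4-11 undo each other exactly, leaving only the rest of the circuit to track.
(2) The probability of measuring |10> is 1/2.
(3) The probability of measuring |00> is 0.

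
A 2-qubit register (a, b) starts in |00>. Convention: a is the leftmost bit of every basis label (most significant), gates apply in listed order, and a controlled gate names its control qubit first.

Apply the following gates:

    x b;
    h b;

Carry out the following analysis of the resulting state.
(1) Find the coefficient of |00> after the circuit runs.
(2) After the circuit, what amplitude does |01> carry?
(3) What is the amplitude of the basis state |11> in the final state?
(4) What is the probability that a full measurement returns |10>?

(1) The final state's coefficient on |00> equals sqrt(2)/2.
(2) |01> carries amplitude -sqrt(2)/2 in the final state.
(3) The final state's coefficient on |11> equals 0.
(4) A full measurement returns |10> with probability 0.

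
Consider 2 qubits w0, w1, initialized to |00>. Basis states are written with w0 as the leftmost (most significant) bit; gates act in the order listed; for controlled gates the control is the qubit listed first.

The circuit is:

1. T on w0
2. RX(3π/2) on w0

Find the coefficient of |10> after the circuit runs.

The amplitude on |10> is -sqrt(2)*I/2.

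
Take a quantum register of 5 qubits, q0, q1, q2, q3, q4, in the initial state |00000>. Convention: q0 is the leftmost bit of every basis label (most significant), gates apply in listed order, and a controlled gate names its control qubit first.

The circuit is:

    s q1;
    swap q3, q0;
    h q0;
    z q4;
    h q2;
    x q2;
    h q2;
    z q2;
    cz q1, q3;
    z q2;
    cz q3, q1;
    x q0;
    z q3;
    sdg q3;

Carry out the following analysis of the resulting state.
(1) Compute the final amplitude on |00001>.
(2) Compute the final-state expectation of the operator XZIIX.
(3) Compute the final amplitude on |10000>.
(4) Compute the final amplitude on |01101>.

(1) |00001> carries amplitude 0 in the final state.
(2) The expectation value of XZIIX is 0.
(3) The final state's coefficient on |10000> equals sqrt(2)/2.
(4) |01101> carries amplitude 0 in the final state.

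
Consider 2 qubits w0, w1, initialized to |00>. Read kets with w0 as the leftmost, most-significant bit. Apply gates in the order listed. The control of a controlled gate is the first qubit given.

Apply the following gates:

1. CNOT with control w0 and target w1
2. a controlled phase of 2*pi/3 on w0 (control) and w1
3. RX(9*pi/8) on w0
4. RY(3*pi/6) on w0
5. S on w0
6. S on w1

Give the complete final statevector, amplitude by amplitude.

After the circuit, the state carries amplitude sqrt(2)*(-sin(pi/16) + I*cos(pi/16))/2 on |00>, 0 on |01>, -sqrt(2)*exp(15*I*pi/16)/2 on |10>, 0 on |11>.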